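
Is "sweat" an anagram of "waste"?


Word 1: "waste" → sorted: aestw
Word 2: "sweat" → sorted: aestw
Same letters? aestw == aestw
Anagram = Yes


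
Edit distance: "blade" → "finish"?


Word 1: "blade" (length 5)
Word 2: "finish" (length 6)
One optimal edit sequence (insert/delete/substitute each cost 1):
  1. insert 'f'  (+1)
  2. substitute 'b' -> 'i'  (+1)
  3. substitute 'l' -> 'n'  (+1)
  4. substitute 'a' -> 'i'  (+1)
  5. substitute 'd' -> 's'  (+1)
  6. substitute 'e' -> 'h'  (+1)
Total edit operations: 6
Edit distance = 6


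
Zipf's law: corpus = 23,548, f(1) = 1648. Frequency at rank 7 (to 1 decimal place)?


Zipf's law: f(r) = f(1) / r
f(1) = 1648
f(7) = 1648 / 7
= 235.4 occurrences


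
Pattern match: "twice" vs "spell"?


Pattern of "twice": [0, 1, 2, 3, 4]
Pattern of "spell": [0, 1, 2, 3, 3]
Patterns do not match
Same pattern = No


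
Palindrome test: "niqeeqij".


Word: "niqeeqij"
Reversed: "jiqeeqin"
Forward == Backward? niqeeqij != jiqeeqin
Palindrome = No


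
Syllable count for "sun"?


Word: "sun"
Syllable breakdown: sun
Counting: 1 part
= 1 syllable


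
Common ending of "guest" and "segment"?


Word 1: "guest"
Word 2: "segment"
Comparing from end:
  Pos -1: 't' == 't'
  Pos -2: 's' != 'n' (stop)
LCS = "t" (length 1)


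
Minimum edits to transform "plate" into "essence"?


Word 1: "plate" (length 5)
Word 2: "essence" (length 7)
One optimal edit sequence (insert/delete/substitute each cost 1):
  1. insert 'e'  (+1)
  2. insert 's'  (+1)
  3. substitute 'p' -> 's'  (+1)
  4. substitute 'l' -> 'e'  (+1)
  5. substitute 'a' -> 'n'  (+1)
  6. substitute 't' -> 'c'  (+1)
  7. keep 'e'
Total edit operations: 6
Edit distance = 6


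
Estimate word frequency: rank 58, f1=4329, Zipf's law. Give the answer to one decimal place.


Zipf's law: f(r) = f(1) / r
f(1) = 4329
f(58) = 4329 / 58
= 74.6 occurrences


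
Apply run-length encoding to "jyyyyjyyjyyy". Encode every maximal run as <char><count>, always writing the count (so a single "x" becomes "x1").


String: "jyyyyjyyjyyy"
Scanning for consecutive runs:
  'j' x 1
  'y' x 4
  'j' x 1
  'y' x 2
  'j' x 1
  'y' x 3
RLE = "j1y4j1y2j1y3"


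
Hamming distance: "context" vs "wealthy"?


Comparing character by character (same length = 7):
  Pos 0: 'c' vs 'w' !=
  Pos 1: 'o' vs 'e' !=
  Pos 2: 'n' vs 'a' !=
  Pos 3: 't' vs 'l' !=
  Pos 4: 'e' vs 't' !=
  Pos 5: 'x' vs 'h' !=
  Pos 6: 't' vs 'y' !=
Hamming distance = 7


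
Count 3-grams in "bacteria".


Word: "bacteria" (length 8)
Number of 3-grams = length - 3 + 1 = 8 - 3 + 1
= 6


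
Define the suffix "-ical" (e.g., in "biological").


Suffix: -ical
Example: biological (biology + -ical, with a spelling change)
Meaning = relating to


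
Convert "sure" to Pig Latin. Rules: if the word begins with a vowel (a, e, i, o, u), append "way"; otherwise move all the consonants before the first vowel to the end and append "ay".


Word: "sure"
Starts with consonant(s) → move to end, add 'ay'
Consonant cluster: "s"
Pig Latin = "uresay"


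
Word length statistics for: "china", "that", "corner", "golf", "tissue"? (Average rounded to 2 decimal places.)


Lengths: "china"=5, "that"=4, "corner"=6, "golf"=4, "tissue"=6
Sum = 25, Count = 5
Average = 25/5 = 5.00
= avg=5.00, min=4, max=6


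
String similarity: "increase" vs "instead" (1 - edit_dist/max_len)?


Word 1: "increase" (length 8)
Word 2: "instead" (length 7)
One optimal edit sequence:
  1. keep 'i'
  2. keep 'n'
  3. substitute 'c' -> 's'  (+1)
  4. substitute 'r' -> 't'  (+1)
  5. keep 'e'
  6. keep 'a'
  7. delete 's'  (+1)
  8. substitute 'e' -> 'd'  (+1)
Edit distance = 4
Max length = max(8, 7) = 8
Similarity = 1 - 4/8
= 0.5000


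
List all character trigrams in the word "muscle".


Word: "muscle" (length 6)
Number of trigrams = 6 - 3 + 1 = 4
  Position 0: "mus"
  Position 1: "usc"
  Position 2: "scl"
  Position 3: "cle"
Trigrams = "mus", "usc", "scl", "cle"


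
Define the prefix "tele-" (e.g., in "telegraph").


Prefix: tele-
Example: telegraph = tele- + graph
Meaning = distant


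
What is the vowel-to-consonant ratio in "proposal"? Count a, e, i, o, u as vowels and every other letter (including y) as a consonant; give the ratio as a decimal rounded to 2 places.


Word: "proposal"
Vowels (a,e,i,o,u): 3
Consonants: 5
Ratio = 3/5
= 0.60


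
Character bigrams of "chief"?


Word: "chief" (length 5)
Number of bigrams = 5 - 2 + 1 = 4
  Position 0: "ch"
  Position 1: "hi"
  Position 2: "ie"
  Position 3: "ef"
Bigrams = "ch", "hi", "ie", "ef"


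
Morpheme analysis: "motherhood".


Word: "motherhood"
Morphemes: mother + -hood
Each morpheme carries meaning
= 2 morphemes


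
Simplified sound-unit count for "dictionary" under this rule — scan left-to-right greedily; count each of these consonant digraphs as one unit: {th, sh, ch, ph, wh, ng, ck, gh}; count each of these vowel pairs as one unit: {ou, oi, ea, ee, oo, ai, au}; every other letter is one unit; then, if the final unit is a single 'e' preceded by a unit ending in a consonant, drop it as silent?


Word: "dictionary" (10 letters)
Left-to-right scan:
  (1) 'd' (letter)
  (2) 'i' (letter)
  (3) 'c' (letter)
  (4) 't' (letter)
  (5) 'i' (letter)
  (6) 'o' (letter)
  (7) 'n' (letter)
  (8) 'a' (letter)
  (9) 'r' (letter)
  (10) 'y' (letter)
Units from scan: 10
Sound units = 10 units


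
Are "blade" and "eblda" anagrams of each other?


Word 1: "blade" → sorted: abdel
Word 2: "eblda" → sorted: abdel
Same letters? abdel == abdel
Anagram = Yes


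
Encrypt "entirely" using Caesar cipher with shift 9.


Word: "entirely"
Shift: 9
Each letter → (letter + shift) mod 26:
  'e' (4) + 9 = 13 → 'n'
  'n' (13) + 9 = 22 → 'w'
  't' (19) + 9 = 2 → 'c'
  'i' (8) + 9 = 17 → 'r'
  'r' (17) + 9 = 0 → 'a'
  'e' (4) + 9 = 13 → 'n'
  'l' (11) + 9 = 20 → 'u'
  'y' (24) + 9 = 7 → 'h'
Result = "nwcranuh"


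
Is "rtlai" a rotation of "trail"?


Word: "trail", Candidate: "rtlai"
Method: check if candidate is substring of word+word
"trailtrail" contains "rtlai"? No
Is rotation = No


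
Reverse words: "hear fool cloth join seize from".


Original: "hear fool cloth join seize from"
Words (1..n): hear | fool | cloth | join | seize | from
Reversed (n..1): from | seize | join | cloth | fool | hear
Result = "from seize join cloth fool hear"


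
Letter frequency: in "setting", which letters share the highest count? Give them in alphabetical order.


Word: "setting"
Letter counts:
  'e': 1
  'g': 1
  'i': 1
  'n': 1
  's': 1
  't': 2
Maximum count = 2
Most frequent = 't' (2 times each)


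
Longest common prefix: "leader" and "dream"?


Word 1: "leader"
Word 2: "dream"
Comparing from start:
  Pos 0: 'l' != 'd' (stop)
LCP = "" (length 0)


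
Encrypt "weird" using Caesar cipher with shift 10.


Word: "weird"
Shift: 10
Each letter → (letter + shift) mod 26:
  'w' (22) + 10 = 6 → 'g'
  'e' (4) + 10 = 14 → 'o'
  'i' (8) + 10 = 18 → 's'
  'r' (17) + 10 = 1 → 'b'
  'd' (3) + 10 = 13 → 'n'
Result = "gosbn"


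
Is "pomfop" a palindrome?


Word: "pomfop"
Reversed: "pofmop"
Forward == Backward? pomfop != pofmop
Palindrome = No


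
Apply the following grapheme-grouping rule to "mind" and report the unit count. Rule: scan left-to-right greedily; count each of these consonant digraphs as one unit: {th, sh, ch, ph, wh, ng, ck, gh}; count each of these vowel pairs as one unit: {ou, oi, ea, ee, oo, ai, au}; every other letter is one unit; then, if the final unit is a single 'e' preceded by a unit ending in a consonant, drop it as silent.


Word: "mind" (4 letters)
Left-to-right scan:
  (1) 'm' (letter)
  (2) 'i' (letter)
  (3) 'n' (letter)
  (4) 'd' (letter)
Units from scan: 4
Sound units = 4 units


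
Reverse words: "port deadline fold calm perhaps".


Original: "port deadline fold calm perhaps"
Words (1..n): port | deadline | fold | calm | perhaps
Reversed (n..1): perhaps | calm | fold | deadline | port
Result = "perhaps calm fold deadline port"


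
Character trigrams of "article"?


Word: "article" (length 7)
Number of trigrams = 7 - 3 + 1 = 5
  Position 0: "art"
  Position 1: "rti"
  Position 2: "tic"
  Position 3: "icl"
  Position 4: "cle"
Trigrams = "art", "rti", "tic", "icl", "cle"


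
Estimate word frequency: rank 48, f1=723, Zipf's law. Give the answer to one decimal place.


Zipf's law: f(r) = f(1) / r
f(1) = 723
f(48) = 723 / 48
= 15.1 occurrences


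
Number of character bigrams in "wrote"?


Word: "wrote" (length 5)
Number of 2-grams = length - 2 + 1 = 5 - 2 + 1
= 4


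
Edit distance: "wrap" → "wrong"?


Word 1: "wrap" (length 4)
Word 2: "wrong" (length 5)
One optimal edit sequence (insert/delete/substitute each cost 1):
  1. keep 'w'
  2. keep 'r'
  3. insert 'o'  (+1)
  4. substitute 'a' -> 'n'  (+1)
  5. substitute 'p' -> 'g'  (+1)
Total edit operations: 3
Edit distance = 3


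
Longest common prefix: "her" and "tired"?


Word 1: "her"
Word 2: "tired"
Comparing from start:
  Pos 0: 'h' != 't' (stop)
LCP = "" (length 0)


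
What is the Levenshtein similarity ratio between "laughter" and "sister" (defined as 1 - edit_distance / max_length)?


Word 1: "laughter" (length 8)
Word 2: "sister" (length 6)
One optimal edit sequence:
  1. delete 'l'  (+1)
  2. delete 'a'  (+1)
  3. substitute 'u' -> 's'  (+1)
  4. substitute 'g' -> 'i'  (+1)
  5. substitute 'h' -> 's'  (+1)
  6. keep 't'
  7. keep 'e'
  8. keep 'r'
Edit distance = 5
Max length = max(8, 6) = 8
Similarity = 1 - 5/8
= 0.3750


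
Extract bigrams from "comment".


Word: "comment" (length 7)
Number of bigrams = 7 - 2 + 1 = 6
  Position 0: "co"
  Position 1: "om"
  Position 2: "mm"
  Position 3: "me"
  Position 4: "en"
  Position 5: "nt"
Bigrams = "co", "om", "mm", "me", "en", "nt"


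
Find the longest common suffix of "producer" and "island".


Word 1: "producer"
Word 2: "island"
Comparing from end:
  Pos -1: 'r' != 'd' (stop)
LCS = "" (length 0)


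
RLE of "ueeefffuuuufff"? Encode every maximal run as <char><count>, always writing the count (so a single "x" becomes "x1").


String: "ueeefffuuuufff"
Scanning for consecutive runs:
  'u' x 1
  'e' x 3
  'f' x 3
  'u' x 4
  'f' x 3
RLE = "u1e3f3u4f3"


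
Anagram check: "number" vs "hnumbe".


Word 1: "number" → sorted: bemnru
Word 2: "hnumbe" → sorted: behmnu
Same letters? bemnru != behmnu
Anagram = No


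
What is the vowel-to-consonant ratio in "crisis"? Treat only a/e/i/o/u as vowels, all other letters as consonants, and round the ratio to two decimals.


Word: "crisis"
Vowels (a,e,i,o,u): 2
Consonants: 4
Ratio = 2/4
= 0.50


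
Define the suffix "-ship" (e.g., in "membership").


Suffix: -ship
As in: membership -> member + -ship
Meaning = state / position


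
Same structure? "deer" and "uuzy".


Pattern of "deer": [0, 1, 1, 2]
Pattern of "uuzy": [0, 0, 1, 2]
Patterns do not match
Same pattern = No


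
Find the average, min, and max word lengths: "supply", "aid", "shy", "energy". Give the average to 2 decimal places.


Lengths: "supply"=6, "aid"=3, "shy"=3, "energy"=6
Sum = 18, Count = 4
Average = 18/4 = 4.50
= avg=4.50, min=3, max=6


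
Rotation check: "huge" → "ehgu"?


Word: "huge", Candidate: "ehgu"
Method: check if candidate is substring of word+word
"hugehuge" contains "ehgu"? No
Is rotation = No


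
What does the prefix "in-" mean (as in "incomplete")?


Prefix: in-
Example: incomplete = in- + complete
Meaning = not / into


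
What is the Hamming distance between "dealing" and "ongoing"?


Comparing character by character (same length = 7):
  Pos 0: 'd' vs 'o' !=
  Pos 1: 'e' vs 'n' !=
  Pos 2: 'a' vs 'g' !=
  Pos 3: 'l' vs 'o' !=
  Pos 4: 'i' vs 'i' =
  Pos 5: 'n' vs 'n' =
  Pos 6: 'g' vs 'g' =
Hamming distance = 4


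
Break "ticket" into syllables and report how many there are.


Word: "ticket"
Syllable breakdown: tick | et
Counting: 2 parts
= 2 syllables


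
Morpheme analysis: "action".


Word: "action"
Morphemes: act + -ion
Each morpheme carries meaning
= 2 morphemes


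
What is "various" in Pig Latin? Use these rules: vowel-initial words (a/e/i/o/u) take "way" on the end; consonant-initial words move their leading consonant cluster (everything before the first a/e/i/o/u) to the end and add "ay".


Word: "various"
Starts with consonant(s) → move to end, add 'ay'
Consonant cluster: "v"
Pig Latin = "ariousvay"


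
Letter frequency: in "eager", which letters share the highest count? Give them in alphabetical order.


Word: "eager"
Letter counts:
  'a': 1
  'e': 2
  'g': 1
  'r': 1
Maximum count = 2
Most frequent = 'e' (2 times each)


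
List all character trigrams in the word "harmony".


Word: "harmony" (length 7)
Number of trigrams = 7 - 3 + 1 = 5
  Position 0: "har"
  Position 1: "arm"
  Position 2: "rmo"
  Position 3: "mon"
  Position 4: "ony"
Trigrams = "har", "arm", "rmo", "mon", "ony"


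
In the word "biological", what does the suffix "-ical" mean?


Suffix: -ical
Example: biological (biology + -ical, with a spelling change)
Meaning = relating to


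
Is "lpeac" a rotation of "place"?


Word: "place", Candidate: "lpeac"
Method: check if candidate is substring of word+word
"placeplace" contains "lpeac"? No
Is rotation = No


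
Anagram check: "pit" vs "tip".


Word 1: "pit" → sorted: ipt
Word 2: "tip" → sorted: ipt
Same letters? ipt == ipt
Anagram = Yes


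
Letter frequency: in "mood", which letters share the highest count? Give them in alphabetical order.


Word: "mood"
Letter counts:
  'd': 1
  'm': 1
  'o': 2
Maximum count = 2
Most frequent = 'o' (2 times each)


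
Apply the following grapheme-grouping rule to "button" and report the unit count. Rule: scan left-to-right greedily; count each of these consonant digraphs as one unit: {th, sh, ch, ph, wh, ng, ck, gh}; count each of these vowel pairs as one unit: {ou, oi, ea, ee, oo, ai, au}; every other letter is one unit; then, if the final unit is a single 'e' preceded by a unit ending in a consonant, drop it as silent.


Word: "button" (6 letters)
Left-to-right scan:
  (1) 'b' (letter)
  (2) 'u' (letter)
  (3) 't' (letter)
  (4) 't' (letter)
  (5) 'o' (letter)
  (6) 'n' (letter)
Units from scan: 6
Sound units = 6 units


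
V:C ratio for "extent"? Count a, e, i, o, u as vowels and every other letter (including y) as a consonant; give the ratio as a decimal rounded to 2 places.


Word: "extent"
Vowels (a,e,i,o,u): 2
Consonants: 4
Ratio = 2/4
= 0.50


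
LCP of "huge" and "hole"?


Word 1: "huge"
Word 2: "hole"
Comparing from start:
  Pos 0: 'h' == 'h'
  Pos 1: 'u' != 'o' (stop)
LCP = "h" (length 1)


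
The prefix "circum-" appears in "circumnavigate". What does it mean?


Prefix: circum-
Example: circumnavigate = circum- + navigate
Meaning = around


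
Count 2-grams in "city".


Word: "city" (length 4)
Number of 2-grams = length - 2 + 1 = 4 - 2 + 1
= 3


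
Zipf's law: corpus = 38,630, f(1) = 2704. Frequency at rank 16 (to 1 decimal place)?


Zipf's law: f(r) = f(1) / r
f(1) = 2704
f(16) = 2704 / 16
= 169.0 occurrences


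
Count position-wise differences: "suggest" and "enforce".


Comparing character by character (same length = 7):
  Pos 0: 's' vs 'e' !=
  Pos 1: 'u' vs 'n' !=
  Pos 2: 'g' vs 'f' !=
  Pos 3: 'g' vs 'o' !=
  Pos 4: 'e' vs 'r' !=
  Pos 5: 's' vs 'c' !=
  Pos 6: 't' vs 'e' !=
Hamming distance = 7


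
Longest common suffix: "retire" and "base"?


Word 1: "retire"
Word 2: "base"
Comparing from end:
  Pos -1: 'e' == 'e'
  Pos -2: 'r' != 's' (stop)
LCS = "e" (length 1)


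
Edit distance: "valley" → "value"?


Word 1: "valley" (length 6)
Word 2: "value" (length 5)
One optimal edit sequence (insert/delete/substitute each cost 1):
  1. keep 'v'
  2. keep 'a'
  3. keep 'l'
  4. substitute 'l' -> 'u'  (+1)
  5. keep 'e'
  6. delete 'y'  (+1)
Total edit operations: 2
Edit distance = 2


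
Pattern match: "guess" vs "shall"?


Pattern of "guess": [0, 1, 2, 3, 3]
Pattern of "shall": [0, 1, 2, 3, 3]
Patterns match
Same pattern = Yes


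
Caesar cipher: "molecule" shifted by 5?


Word: "molecule"
Shift: 5
Each letter → (letter + shift) mod 26:
  'm' (12) + 5 = 17 → 'r'
  'o' (14) + 5 = 19 → 't'
  'l' (11) + 5 = 16 → 'q'
  'e' (4) + 5 = 9 → 'j'
  'c' (2) + 5 = 7 → 'h'
  'u' (20) + 5 = 25 → 'z'
  'l' (11) + 5 = 16 → 'q'
  'e' (4) + 5 = 9 → 'j'
Result = "rtqjhzqj"


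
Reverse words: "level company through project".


Original: "level company through project"
Words (1..n): level | company | through | project
Reversed (n..1): project | through | company | level
Result = "project through company level"


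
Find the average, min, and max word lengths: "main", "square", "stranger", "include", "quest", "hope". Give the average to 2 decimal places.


Lengths: "main"=4, "square"=6, "stranger"=8, "include"=7, "quest"=5, "hope"=4
Sum = 34, Count = 6
Average = 34/6 = 5.67
= avg=5.67, min=4, max=8


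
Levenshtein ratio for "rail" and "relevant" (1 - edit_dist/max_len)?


Word 1: "rail" (length 4)
Word 2: "relevant" (length 8)
One optimal edit sequence:
  1. keep 'r'
  2. insert 'e'  (+1)
  3. insert 'l'  (+1)
  4. insert 'e'  (+1)
  5. insert 'v'  (+1)
  6. keep 'a'
  7. substitute 'i' -> 'n'  (+1)
  8. substitute 'l' -> 't'  (+1)
Edit distance = 6
Max length = max(4, 8) = 8
Similarity = 1 - 6/8
= 0.2500


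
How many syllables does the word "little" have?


Word: "little"
Syllable breakdown: lit | tle
Counting: 2 parts
= 2 syllables


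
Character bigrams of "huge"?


Word: "huge" (length 4)
Number of bigrams = 4 - 2 + 1 = 3
  Position 0: "hu"
  Position 1: "ug"
  Position 2: "ge"
Bigrams = "hu", "ug", "ge"


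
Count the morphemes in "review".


Word: "review"
Morphemes: re- / view
Each morpheme carries meaning
= 2 morphemes


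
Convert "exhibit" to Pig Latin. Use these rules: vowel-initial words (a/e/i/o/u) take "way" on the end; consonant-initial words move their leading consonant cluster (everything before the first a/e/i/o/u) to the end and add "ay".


Word: "exhibit"
Starts with vowel → add 'way'
Pig Latin = "exhibitway"


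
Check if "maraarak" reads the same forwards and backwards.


Word: "maraarak"
Reversed: "karaaram"
Forward == Backward? maraarak != karaaram
Palindrome = No


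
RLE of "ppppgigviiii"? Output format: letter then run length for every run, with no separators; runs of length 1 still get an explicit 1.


String: "ppppgigviiii"
Scanning for consecutive runs:
  'p' x 4
  'g' x 1
  'i' x 1
  'g' x 1
  'v' x 1
  'i' x 4
RLE = "p4g1i1g1v1i4"


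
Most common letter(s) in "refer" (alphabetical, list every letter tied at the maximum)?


Word: "refer"
Letter counts:
  'e': 2
  'f': 1
  'r': 2
Maximum count = 2
Most frequent = 'e', 'r' (2 times each)


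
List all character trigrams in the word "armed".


Word: "armed" (length 5)
Number of trigrams = 5 - 3 + 1 = 3
  Position 0: "arm"
  Position 1: "rme"
  Position 2: "med"
Trigrams = "arm", "rme", "med"


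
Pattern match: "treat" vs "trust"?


Pattern of "treat": [0, 1, 2, 3, 0]
Pattern of "trust": [0, 1, 2, 3, 0]
Patterns match
Same pattern = Yes


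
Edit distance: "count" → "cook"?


Word 1: "count" (length 5)
Word 2: "cook" (length 4)
One optimal edit sequence (insert/delete/substitute each cost 1):
  1. keep 'c'
  2. keep 'o'
  3. delete 'u'  (+1)
  4. substitute 'n' -> 'o'  (+1)
  5. substitute 't' -> 'k'  (+1)
Total edit operations: 3
Edit distance = 3


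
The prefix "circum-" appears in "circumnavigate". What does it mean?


Prefix: circum-
As in: circumnavigate -> circum- + navigate
Meaning = around


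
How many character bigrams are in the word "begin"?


Word: "begin" (length 5)
Number of 2-grams = length - 2 + 1 = 5 - 2 + 1
= 4


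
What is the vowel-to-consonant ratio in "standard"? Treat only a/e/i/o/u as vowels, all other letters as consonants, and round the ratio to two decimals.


Word: "standard"
Vowels (a,e,i,o,u): 2
Consonants: 6
Ratio = 2/6
= 0.33


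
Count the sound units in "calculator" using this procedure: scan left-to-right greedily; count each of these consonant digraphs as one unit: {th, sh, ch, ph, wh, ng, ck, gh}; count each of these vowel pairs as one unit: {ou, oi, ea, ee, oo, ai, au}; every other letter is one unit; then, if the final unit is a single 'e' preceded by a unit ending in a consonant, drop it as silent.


Word: "calculator" (10 letters)
Left-to-right scan:
  [1] 'c' (letter)
  [2] 'a' (letter)
  [3] 'l' (letter)
  [4] 'c' (letter)
  [5] 'u' (letter)
  [6] 'l' (letter)
  [7] 'a' (letter)
  [8] 't' (letter)
  [9] 'o' (letter)
  [10] 'r' (letter)
Units from scan: 10
Sound units = 10 units


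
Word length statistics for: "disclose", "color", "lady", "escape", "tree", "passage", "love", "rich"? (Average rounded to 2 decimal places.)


Lengths: "disclose"=8, "color"=5, "lady"=4, "escape"=6, "tree"=4, "passage"=7, "love"=4, "rich"=4
Sum = 42, Count = 8
Average = 42/8 = 5.25
= avg=5.25, min=4, max=8


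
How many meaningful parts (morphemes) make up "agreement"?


Word: "agreement"
Morphemes: agree | -ment
Each morpheme carries meaning
= 2 morphemes


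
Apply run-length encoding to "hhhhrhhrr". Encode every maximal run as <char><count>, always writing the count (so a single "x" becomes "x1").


String: "hhhhrhhrr"
Scanning for consecutive runs:
  'h' x 4
  'r' x 1
  'h' x 2
  'r' x 2
RLE = "h4r1h2r2"


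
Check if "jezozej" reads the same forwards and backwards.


Word: "jezozej"
Reversed: "jezozej"
Forward == Backward? jezozej == jezozej
Palindrome = Yes


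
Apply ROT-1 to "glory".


Word: "glory"
Shift: 1
Each letter → (letter + shift) mod 26:
  'g' (6) + 1 = 7 → 'h'
  'l' (11) + 1 = 12 → 'm'
  'o' (14) + 1 = 15 → 'p'
  'r' (17) + 1 = 18 → 's'
  'y' (24) + 1 = 25 → 'z'
Result = "hmpsz"


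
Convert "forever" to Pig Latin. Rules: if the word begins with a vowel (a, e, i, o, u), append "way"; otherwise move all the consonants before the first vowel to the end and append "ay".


Word: "forever"
Starts with consonant(s) → move to end, add 'ay'
Consonant cluster: "f"
Pig Latin = "oreverfay"


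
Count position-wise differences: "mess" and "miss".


Comparing character by character (same length = 4):
  Pos 0: 'm' vs 'm' =
  Pos 1: 'e' vs 'i' !=
  Pos 2: 's' vs 's' =
  Pos 3: 's' vs 's' =
Hamming distance = 1


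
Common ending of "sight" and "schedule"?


Word 1: "sight"
Word 2: "schedule"
Comparing from end:
  Pos -1: 't' != 'e' (stop)
LCS = "" (length 0)


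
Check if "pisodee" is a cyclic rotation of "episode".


Word: "episode", Candidate: "pisodee"
Method: check if candidate is substring of word+word
"episodeepisode" contains "pisodee"? Yes
Is rotation = Yes


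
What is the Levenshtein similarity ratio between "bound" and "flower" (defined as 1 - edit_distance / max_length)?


Word 1: "bound" (length 5)
Word 2: "flower" (length 6)
One optimal edit sequence:
  1. insert 'f'  (+1)
  2. substitute 'b' -> 'l'  (+1)
  3. keep 'o'
  4. substitute 'u' -> 'w'  (+1)
  5. substitute 'n' -> 'e'  (+1)
  6. substitute 'd' -> 'r'  (+1)
Edit distance = 5
Max length = max(5, 6) = 6
Similarity = 1 - 5/6
= 0.1667


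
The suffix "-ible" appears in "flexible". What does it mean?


Suffix: -ible
As in: flexible -> flex + -ible
Meaning = capable of


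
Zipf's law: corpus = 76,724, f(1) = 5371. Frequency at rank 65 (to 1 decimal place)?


Zipf's law: f(r) = f(1) / r
f(1) = 5371
f(65) = 5371 / 65
= 82.6 occurrences


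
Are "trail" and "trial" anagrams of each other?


Word 1: "trail" → sorted: ailrt
Word 2: "trial" → sorted: ailrt
Same letters? ailrt == ailrt
Anagram = Yes


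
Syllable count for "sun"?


Word: "sun"
Syllable breakdown: sun
Counting: 1 part
= 1 syllable


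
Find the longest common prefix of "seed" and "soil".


Word 1: "seed"
Word 2: "soil"
Comparing from start:
  Pos 0: 's' == 's'
  Pos 1: 'e' != 'o' (stop)
LCP = "s" (length 1)


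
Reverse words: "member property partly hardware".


Original: "member property partly hardware"
Words (1..n): member | property | partly | hardware
Reversed (n..1): hardware | partly | property | member
Result = "hardware partly property member"


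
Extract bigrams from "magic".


Word: "magic" (length 5)
Number of bigrams = 5 - 2 + 1 = 4
  Position 0: "ma"
  Position 1: "ag"
  Position 2: "gi"
  Position 3: "ic"
Bigrams = "ma", "ag", "gi", "ic"


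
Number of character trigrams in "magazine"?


Word: "magazine" (length 8)
Number of 3-grams = length - 3 + 1 = 8 - 3 + 1
= 6


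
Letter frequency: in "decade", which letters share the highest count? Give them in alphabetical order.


Word: "decade"
Letter counts:
  'a': 1
  'c': 1
  'd': 2
  'e': 2
Maximum count = 2
Most frequent = 'd', 'e' (2 times each)


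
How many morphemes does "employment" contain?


Word: "employment"
Morphemes: employ / -ment
Each morpheme carries meaning
= 2 morphemes


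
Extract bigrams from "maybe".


Word: "maybe" (length 5)
Number of bigrams = 5 - 2 + 1 = 4
  Position 0: "ma"
  Position 1: "ay"
  Position 2: "yb"
  Position 3: "be"
Bigrams = "ma", "ay", "yb", "be"


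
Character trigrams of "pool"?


Word: "pool" (length 4)
Number of trigrams = 4 - 3 + 1 = 2
  Position 0: "poo"
  Position 1: "ool"
Trigrams = "poo", "ool"


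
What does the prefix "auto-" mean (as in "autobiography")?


Prefix: auto-
Example: autobiography (auto- + biography)
Meaning = self


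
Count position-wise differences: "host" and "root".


Comparing character by character (same length = 4):
  Pos 0: 'h' vs 'r' !=
  Pos 1: 'o' vs 'o' =
  Pos 2: 's' vs 'o' !=
  Pos 3: 't' vs 't' =
Hamming distance = 2


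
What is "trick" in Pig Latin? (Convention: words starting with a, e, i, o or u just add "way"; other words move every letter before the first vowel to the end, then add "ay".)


Word: "trick"
Starts with consonant(s) → move to end, add 'ay'
Consonant cluster: "tr"
Pig Latin = "icktray"


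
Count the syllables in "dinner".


Word: "dinner"
Syllable breakdown: din · ner
Counting: 2 parts
= 2 syllables


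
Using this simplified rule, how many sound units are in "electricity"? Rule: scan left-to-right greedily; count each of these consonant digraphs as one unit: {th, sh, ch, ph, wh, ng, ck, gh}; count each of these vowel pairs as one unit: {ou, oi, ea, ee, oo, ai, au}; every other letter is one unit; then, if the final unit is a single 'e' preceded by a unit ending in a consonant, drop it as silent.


Word: "electricity" (11 letters)
Left-to-right scan:
  [1] 'e' (letter)
  [2] 'l' (letter)
  [3] 'e' (letter)
  [4] 'c' (letter)
  [5] 't' (letter)
  [6] 'r' (letter)
  [7] 'i' (letter)
  [8] 'c' (letter)
  [9] 'i' (letter)
  [10] 't' (letter)
  [11] 'y' (letter)
Units from scan: 11
Sound units = 11 units


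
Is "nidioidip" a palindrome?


Word: "nidioidip"
Reversed: "pidioidin"
Forward == Backward? nidioidip != pidioidin
Palindrome = No


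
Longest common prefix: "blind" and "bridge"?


Word 1: "blind"
Word 2: "bridge"
Comparing from start:
  Pos 0: 'b' == 'b'
  Pos 1: 'l' != 'r' (stop)
LCP = "b" (length 1)


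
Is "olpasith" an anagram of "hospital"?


Word 1: "hospital" → sorted: ahilopst
Word 2: "olpasith" → sorted: ahilopst
Same letters? ahilopst == ahilopst
Anagram = Yes


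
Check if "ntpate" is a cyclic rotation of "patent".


Word: "patent", Candidate: "ntpate"
Method: check if candidate is substring of word+word
"patentpatent" contains "ntpate"? Yes
Is rotation = Yes


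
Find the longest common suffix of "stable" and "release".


Word 1: "stable"
Word 2: "release"
Comparing from end:
  Pos -1: 'e' == 'e'
  Pos -2: 'l' != 's' (stop)
LCS = "e" (length 1)


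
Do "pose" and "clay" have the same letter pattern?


Pattern of "pose": [0, 1, 2, 3]
Pattern of "clay": [0, 1, 2, 3]
Patterns match
Same pattern = Yes


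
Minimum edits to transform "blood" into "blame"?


Word 1: "blood" (length 5)
Word 2: "blame" (length 5)
One optimal edit sequence (insert/delete/substitute each cost 1):
  1. keep 'b'
  2. keep 'l'
  3. substitute 'o' -> 'a'  (+1)
  4. substitute 'o' -> 'm'  (+1)
  5. substitute 'd' -> 'e'  (+1)
Total edit operations: 3
Edit distance = 3


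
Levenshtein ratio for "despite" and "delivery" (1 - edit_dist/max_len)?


Word 1: "despite" (length 7)
Word 2: "delivery" (length 8)
One optimal edit sequence:
  1. keep 'd'
  2. keep 'e'
  3. delete 's'  (+1)
  4. substitute 'p' -> 'l'  (+1)
  5. keep 'i'
  6. substitute 't' -> 'v'  (+1)
  7. keep 'e'
  8. insert 'r'  (+1)
  9. insert 'y'  (+1)
Edit distance = 5
Max length = max(7, 8) = 8
Similarity = 1 - 5/8
= 0.3750


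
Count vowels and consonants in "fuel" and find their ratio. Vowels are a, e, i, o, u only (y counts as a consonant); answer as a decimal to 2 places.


Word: "fuel"
Vowels (a,e,i,o,u): 2
Consonants: 2
Ratio = 2/2
= 1.00


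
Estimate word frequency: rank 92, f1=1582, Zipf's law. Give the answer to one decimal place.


Zipf's law: f(r) = f(1) / r
f(1) = 1582
f(92) = 1582 / 92
= 17.2 occurrences


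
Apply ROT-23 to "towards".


Word: "towards"
Shift: 23
Each letter → (letter + shift) mod 26:
  't' (19) + 23 = 16 → 'q'
  'o' (14) + 23 = 11 → 'l'
  'w' (22) + 23 = 19 → 't'
  'a' (0) + 23 = 23 → 'x'
  'r' (17) + 23 = 14 → 'o'
  'd' (3) + 23 = 0 → 'a'
  's' (18) + 23 = 15 → 'p'
Result = "qltxoap"


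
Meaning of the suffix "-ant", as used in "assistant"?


Suffix: -ant
As in: assistant -> assist + -ant
Meaning = one who / that which


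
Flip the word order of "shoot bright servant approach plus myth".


Original: "shoot bright servant approach plus myth"
Words (1..n): shoot | bright | servant | approach | plus | myth
Reversed (n..1): myth | plus | approach | servant | bright | shoot
Result = "myth plus approach servant bright shoot"


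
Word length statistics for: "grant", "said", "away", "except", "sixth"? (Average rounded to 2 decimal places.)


Lengths: "grant"=5, "said"=4, "away"=4, "except"=6, "sixth"=5
Sum = 24, Count = 5
Average = 24/5 = 4.80
= avg=4.80, min=4, max=6


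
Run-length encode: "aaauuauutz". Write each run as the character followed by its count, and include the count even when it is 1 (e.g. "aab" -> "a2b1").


String: "aaauuauutz"
Scanning for consecutive runs:
  'a' x 3
  'u' x 2
  'a' x 1
  'u' x 2
  't' x 1
  'z' x 1
RLE = "a3u2a1u2t1z1"


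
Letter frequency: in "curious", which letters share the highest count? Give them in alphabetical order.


Word: "curious"
Letter counts:
  'c': 1
  'i': 1
  'o': 1
  'r': 1
  's': 1
  'u': 2
Maximum count = 2
Most frequent = 'u' (2 times each)


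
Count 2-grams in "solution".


Word: "solution" (length 8)
Number of 2-grams = length - 2 + 1 = 8 - 2 + 1
= 7


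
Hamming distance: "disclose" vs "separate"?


Comparing character by character (same length = 8):
  Pos 0: 'd' vs 's' !=
  Pos 1: 'i' vs 'e' !=
  Pos 2: 's' vs 'p' !=
  Pos 3: 'c' vs 'a' !=
  Pos 4: 'l' vs 'r' !=
  Pos 5: 'o' vs 'a' !=
  Pos 6: 's' vs 't' !=
  Pos 7: 'e' vs 'e' =
Hamming distance = 7


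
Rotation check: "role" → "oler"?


Word: "role", Candidate: "oler"
Method: check if candidate is substring of word+word
"rolerole" contains "oler"? Yes
Is rotation = Yes


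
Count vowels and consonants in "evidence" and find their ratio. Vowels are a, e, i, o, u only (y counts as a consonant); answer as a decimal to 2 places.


Word: "evidence"
Vowels (a,e,i,o,u): 4
Consonants: 4
Ratio = 4/4
= 1.00


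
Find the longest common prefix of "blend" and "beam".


Word 1: "blend"
Word 2: "beam"
Comparing from start:
  Pos 0: 'b' == 'b'
  Pos 1: 'l' != 'e' (stop)
LCP = "b" (length 1)


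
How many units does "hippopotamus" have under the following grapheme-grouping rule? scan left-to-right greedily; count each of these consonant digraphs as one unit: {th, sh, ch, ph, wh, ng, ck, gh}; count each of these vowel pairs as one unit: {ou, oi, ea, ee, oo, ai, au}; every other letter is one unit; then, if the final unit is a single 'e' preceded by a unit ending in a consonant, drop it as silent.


Word: "hippopotamus" (12 letters)
Left-to-right scan:
  1. 'h' (letter)
  2. 'i' (letter)
  3. 'p' (letter)
  4. 'p' (letter)
  5. 'o' (letter)
  6. 'p' (letter)
  7. 'o' (letter)
  8. 't' (letter)
  9. 'a' (letter)
  10. 'm' (letter)
  11. 'u' (letter)
  12. 's' (letter)
Units from scan: 12
Sound units = 12 units


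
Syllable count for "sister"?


Word: "sister"
Syllable breakdown: sis-ter
Counting: 2 parts
= 2 syllables


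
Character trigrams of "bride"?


Word: "bride" (length 5)
Number of trigrams = 5 - 3 + 1 = 3
  Position 0: "bri"
  Position 1: "rid"
  Position 2: "ide"
Trigrams = "bri", "rid", "ide"


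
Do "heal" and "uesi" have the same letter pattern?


Pattern of "heal": [0, 1, 2, 3]
Pattern of "uesi": [0, 1, 2, 3]
Patterns match
Same pattern = Yes


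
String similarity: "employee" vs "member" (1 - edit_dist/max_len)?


Word 1: "employee" (length 8)
Word 2: "member" (length 6)
One optimal edit sequence:
  1. delete 'e'  (+1)
  2. keep 'm'
  3. delete 'p'  (+1)
  4. substitute 'l' -> 'e'  (+1)
  5. substitute 'o' -> 'm'  (+1)
  6. substitute 'y' -> 'b'  (+1)
  7. keep 'e'
  8. substitute 'e' -> 'r'  (+1)
Edit distance = 6
Max length = max(8, 6) = 8
Similarity = 1 - 6/8
= 0.2500


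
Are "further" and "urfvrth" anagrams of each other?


Word 1: "further" → sorted: efhrrtu
Word 2: "urfvrth" → sorted: fhrrtuv
Same letters? efhrrtu != fhrrtuv
Anagram = No


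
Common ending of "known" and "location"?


Word 1: "known"
Word 2: "location"
Comparing from end:
  Pos -1: 'n' == 'n'
  Pos -2: 'w' != 'o' (stop)
LCS = "n" (length 1)


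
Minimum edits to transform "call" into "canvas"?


Word 1: "call" (length 4)
Word 2: "canvas" (length 6)
One optimal edit sequence (insert/delete/substitute each cost 1):
  1. keep 'c'
  2. keep 'a'
  3. insert 'n'  (+1)
  4. insert 'v'  (+1)
  5. substitute 'l' -> 'a'  (+1)
  6. substitute 'l' -> 's'  (+1)
Total edit operations: 4
Edit distance = 4


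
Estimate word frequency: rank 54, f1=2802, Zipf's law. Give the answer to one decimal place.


Zipf's law: f(r) = f(1) / r
f(1) = 2802
f(54) = 2802 / 54
= 51.9 occurrences


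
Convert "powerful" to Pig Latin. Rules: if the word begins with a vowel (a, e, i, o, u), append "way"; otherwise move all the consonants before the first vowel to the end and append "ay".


Word: "powerful"
Starts with consonant(s) → move to end, add 'ay'
Consonant cluster: "p"
Pig Latin = "owerfulpay"


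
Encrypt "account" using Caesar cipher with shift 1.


Word: "account"
Shift: 1
Each letter → (letter + shift) mod 26:
  'a' (0) + 1 = 1 → 'b'
  'c' (2) + 1 = 3 → 'd'
  'c' (2) + 1 = 3 → 'd'
  'o' (14) + 1 = 15 → 'p'
  'u' (20) + 1 = 21 → 'v'
  'n' (13) + 1 = 14 → 'o'
  't' (19) + 1 = 20 → 'u'
Result = "bddpvou"


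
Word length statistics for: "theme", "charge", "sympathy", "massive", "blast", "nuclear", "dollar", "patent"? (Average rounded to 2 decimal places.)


Lengths: "theme"=5, "charge"=6, "sympathy"=8, "massive"=7, "blast"=5, "nuclear"=7, "dollar"=6, "patent"=6
Sum = 50, Count = 8
Average = 50/8 = 6.25
= avg=6.25, min=5, max=8


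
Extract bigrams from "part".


Word: "part" (length 4)
Number of bigrams = 4 - 2 + 1 = 3
  Position 0: "pa"
  Position 1: "ar"
  Position 2: "rt"
Bigrams = "pa", "ar", "rt"


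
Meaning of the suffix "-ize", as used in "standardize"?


Suffix: -ize
As in: standardize -> standard + -ize
Meaning = to make


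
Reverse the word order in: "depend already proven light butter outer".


Original: "depend already proven light butter outer"
Words (1..n): depend | already | proven | light | butter | outer
Reversed (n..1): outer | butter | light | proven | already | depend
Result = "outer butter light proven already depend"


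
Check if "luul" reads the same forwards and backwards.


Word: "luul"
Reversed: "luul"
Forward == Backward? luul == luul
Palindrome = Yes


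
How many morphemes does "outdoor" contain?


Word: "outdoor"
Morphemes: out- / door
Each morpheme carries meaning
= 2 morphemes


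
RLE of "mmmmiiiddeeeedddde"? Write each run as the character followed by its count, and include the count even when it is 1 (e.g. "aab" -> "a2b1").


String: "mmmmiiiddeeeedddde"
Scanning for consecutive runs:
  'm' x 4
  'i' x 3
  'd' x 2
  'e' x 4
  'd' x 4
  'e' x 1
RLE = "m4i3d2e4d4e1"


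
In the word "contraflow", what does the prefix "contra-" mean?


Prefix: contra-
As in: contraflow -> contra- + flow
Meaning = against


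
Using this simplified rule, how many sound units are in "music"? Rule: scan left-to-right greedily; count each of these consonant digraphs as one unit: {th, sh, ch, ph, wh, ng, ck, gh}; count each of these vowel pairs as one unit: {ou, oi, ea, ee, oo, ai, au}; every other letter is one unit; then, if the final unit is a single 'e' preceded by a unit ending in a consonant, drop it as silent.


Word: "music" (5 letters)
Left-to-right scan:
  1. 'm' (letter)
  2. 'u' (letter)
  3. 's' (letter)
  4. 'i' (letter)
  5. 'c' (letter)
Units from scan: 5
Sound units = 5 units


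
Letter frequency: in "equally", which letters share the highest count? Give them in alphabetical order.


Word: "equally"
Letter counts:
  'a': 1
  'e': 1
  'l': 2
  'q': 1
  'u': 1
  'y': 1
Maximum count = 2
Most frequent = 'l' (2 times each)


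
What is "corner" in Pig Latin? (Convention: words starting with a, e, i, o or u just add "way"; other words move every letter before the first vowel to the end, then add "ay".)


Word: "corner"
Starts with consonant(s) → move to end, add 'ay'
Consonant cluster: "c"
Pig Latin = "ornercay"


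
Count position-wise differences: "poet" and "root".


Comparing character by character (same length = 4):
  Pos 0: 'p' vs 'r' !=
  Pos 1: 'o' vs 'o' =
  Pos 2: 'e' vs 'o' !=
  Pos 3: 't' vs 't' =
Hamming distance = 2


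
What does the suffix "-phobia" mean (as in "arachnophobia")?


Suffix: -phobia
Example: arachnophobia = arachno- + -phobia
Meaning = fear of


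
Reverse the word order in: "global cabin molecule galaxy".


Original: "global cabin molecule galaxy"
Words (1..n): global | cabin | molecule | galaxy
Reversed (n..1): galaxy | molecule | cabin | global
Result = "galaxy molecule cabin global"


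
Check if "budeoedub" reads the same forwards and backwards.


Word: "budeoedub"
Reversed: "budeoedub"
Forward == Backward? budeoedub == budeoedub
Palindrome = Yes


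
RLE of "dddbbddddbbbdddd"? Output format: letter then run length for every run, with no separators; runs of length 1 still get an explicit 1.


String: "dddbbddddbbbdddd"
Scanning for consecutive runs:
  'd' x 3
  'b' x 2
  'd' x 4
  'b' x 3
  'd' x 4
RLE = "d3b2d4b3d4"


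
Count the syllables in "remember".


Word: "remember"
Syllable breakdown: re | mem | ber
Counting: 3 parts
= 3 syllables


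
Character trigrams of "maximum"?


Word: "maximum" (length 7)
Number of trigrams = 7 - 3 + 1 = 5
  Position 0: "max"
  Position 1: "axi"
  Position 2: "xim"
  Position 3: "imu"
  Position 4: "mum"
Trigrams = "max", "axi", "xim", "imu", "mum"


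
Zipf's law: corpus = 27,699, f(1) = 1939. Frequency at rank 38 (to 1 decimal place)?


Zipf's law: f(r) = f(1) / r
f(1) = 1939
f(38) = 1939 / 38
= 51.0 occurrences


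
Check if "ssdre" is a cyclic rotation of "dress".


Word: "dress", Candidate: "ssdre"
Method: check if candidate is substring of word+word
"dressdress" contains "ssdre"? Yes
Is rotation = Yes
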